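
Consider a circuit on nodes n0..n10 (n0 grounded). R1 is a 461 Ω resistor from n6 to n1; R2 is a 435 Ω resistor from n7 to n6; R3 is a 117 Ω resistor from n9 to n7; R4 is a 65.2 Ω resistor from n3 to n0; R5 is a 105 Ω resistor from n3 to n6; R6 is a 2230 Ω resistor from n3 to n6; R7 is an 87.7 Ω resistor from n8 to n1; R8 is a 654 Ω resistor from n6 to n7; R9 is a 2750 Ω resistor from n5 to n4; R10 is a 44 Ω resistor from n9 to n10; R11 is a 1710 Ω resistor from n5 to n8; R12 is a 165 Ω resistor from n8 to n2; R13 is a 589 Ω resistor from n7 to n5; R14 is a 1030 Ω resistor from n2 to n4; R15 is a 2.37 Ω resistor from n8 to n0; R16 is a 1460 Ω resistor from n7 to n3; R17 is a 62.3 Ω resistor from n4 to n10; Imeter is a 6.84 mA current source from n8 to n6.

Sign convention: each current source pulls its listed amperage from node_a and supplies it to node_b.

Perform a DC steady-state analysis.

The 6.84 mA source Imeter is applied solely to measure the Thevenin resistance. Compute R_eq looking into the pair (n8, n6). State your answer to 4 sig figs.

R_eq = 114.4 Ω

Apply KCL at each of the 10 non-ground nodes and solve the resulting linear system.
Node n1: branches {R1, R7} → V_1 = 0.1138
Node n2: branches {R12, R14} → V_2 = 0.05444
Node n3: branches {R4, R5, R6, R16} → V_3 = 0.3106
Node n4: branches {R9, R14, R17} → V_4 = 0.4647
Node n5: branches {R9, R11, R13} → V_5 = 0.4190
Node n6: branches {R1, R2, R5, R6, R8, Imeter} → V_6 = 0.7713
Node n7: branches {R2, R3, R8, R13, R16} → V_7 = 0.5574
Node n8: branches {R7, R11, R12, R15, Imeter} → V_8 = -0.01129
Node n9: branches {R3, R10} → V_9 = 0.5088
Node n10: branches {R10, R17} → V_10 = 0.4906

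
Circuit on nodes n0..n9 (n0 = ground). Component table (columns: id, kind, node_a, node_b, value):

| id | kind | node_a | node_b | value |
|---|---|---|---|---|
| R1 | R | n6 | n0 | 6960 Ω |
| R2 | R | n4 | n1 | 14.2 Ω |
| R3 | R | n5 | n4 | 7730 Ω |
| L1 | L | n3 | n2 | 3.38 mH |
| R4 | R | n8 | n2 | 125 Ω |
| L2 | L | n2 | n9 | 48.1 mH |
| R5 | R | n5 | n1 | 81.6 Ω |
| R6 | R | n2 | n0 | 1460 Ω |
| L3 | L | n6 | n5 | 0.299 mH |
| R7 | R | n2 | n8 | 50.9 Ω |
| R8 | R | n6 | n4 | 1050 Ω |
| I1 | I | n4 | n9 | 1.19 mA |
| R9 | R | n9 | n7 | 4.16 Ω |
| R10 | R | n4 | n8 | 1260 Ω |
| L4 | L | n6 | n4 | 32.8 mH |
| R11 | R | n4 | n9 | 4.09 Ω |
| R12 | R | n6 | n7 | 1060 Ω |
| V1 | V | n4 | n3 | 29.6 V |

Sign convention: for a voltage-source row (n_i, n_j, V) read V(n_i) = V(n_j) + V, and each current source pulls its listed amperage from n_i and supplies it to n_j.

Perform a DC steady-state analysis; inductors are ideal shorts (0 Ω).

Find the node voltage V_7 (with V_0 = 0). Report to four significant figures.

-5.017 V

Apply KCL at each of the 9 non-ground nodes and solve the resulting linear system.
Node n1: branches {R2, R5} → V_1 = 24.47
Node n2: branches {L1, R4, L2, R6, R7} → V_2 = -5.133
Node n3: branches {L1, V1} → V_3 = -5.133
Node n4: branches {R2, R3, R8, I1, R10, L4, R11, V1} → V_4 = 24.47
Node n5: branches {R3, R5, L3} → V_5 = 24.47
Node n6: branches {R1, L3, R8, L4, R12} → V_6 = 24.47
Node n7: branches {R9, R12} → V_7 = -5.017
Node n8: branches {R4, R7, R10} → V_8 = -4.307
Node n9: branches {L2, I1, R9, R11} → V_9 = -5.133
Source currents: i(L1)=-7.293, i(L2)=-7.266, i(L3)=0.000, i(L4)=-0.03133, i(V1)=-7.293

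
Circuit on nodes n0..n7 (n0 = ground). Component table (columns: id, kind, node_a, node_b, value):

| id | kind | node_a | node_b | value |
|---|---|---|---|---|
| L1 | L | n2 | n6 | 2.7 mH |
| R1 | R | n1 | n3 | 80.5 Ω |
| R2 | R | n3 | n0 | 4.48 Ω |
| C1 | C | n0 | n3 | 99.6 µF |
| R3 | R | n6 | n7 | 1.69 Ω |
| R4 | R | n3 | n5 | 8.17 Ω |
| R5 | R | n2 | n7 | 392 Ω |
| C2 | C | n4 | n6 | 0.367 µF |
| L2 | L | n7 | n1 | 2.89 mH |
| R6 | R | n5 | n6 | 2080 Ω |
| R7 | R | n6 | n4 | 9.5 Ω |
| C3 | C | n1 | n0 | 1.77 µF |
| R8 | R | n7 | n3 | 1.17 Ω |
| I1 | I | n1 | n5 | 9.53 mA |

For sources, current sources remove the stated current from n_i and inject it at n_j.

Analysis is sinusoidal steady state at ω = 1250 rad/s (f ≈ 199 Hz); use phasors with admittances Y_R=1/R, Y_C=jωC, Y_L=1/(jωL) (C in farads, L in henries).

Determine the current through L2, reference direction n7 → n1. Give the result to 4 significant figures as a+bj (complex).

0.009447-0.0004458j A

Element admittances at ω=1250 rad/s:
  Y(L1) = 0.000-0.2963j S between n2,n6
  Y(R1) = 0.01242+0.000j S between n1,n3
  Y(R2) = 0.2232+0.000j S between n3,n0
  Y(C1) = 0.000+0.1245j S between n0,n3
  Y(R3) = 0.5917+0.000j S between n6,n7
  Y(R4) = 0.1224+0.000j S between n3,n5
  Y(R5) = 0.002551+0.000j S between n2,n7
  Y(C2) = 0.000+0.0004588j S between n4,n6
  Y(L2) = 0.000-0.2768j S between n7,n1
  Y(R6) = 0.0004808+0.000j S between n5,n6
  Y(R7) = 0.1053+0.000j S between n6,n4
  Y(C3) = 0.000+0.002213j S between n1,n0
  Y(R8) = 0.8547+0.000j S between n7,n3
  I1: injects 0.00953 A into n5 (from n1)
Assemble and solve the 7×7 MNA system:
  V(n1)=-0.01281-0.03337j  V(n2)=-0.01113+0.0007579j  V(n3)=-0.0001982+0.0002376j  V(n4)=-0.01113+0.0007585j  V(n5)=0.07731+0.0002396j  V(n6)=-0.01113+0.0007585j  V(n7)=-0.01120+0.0007589j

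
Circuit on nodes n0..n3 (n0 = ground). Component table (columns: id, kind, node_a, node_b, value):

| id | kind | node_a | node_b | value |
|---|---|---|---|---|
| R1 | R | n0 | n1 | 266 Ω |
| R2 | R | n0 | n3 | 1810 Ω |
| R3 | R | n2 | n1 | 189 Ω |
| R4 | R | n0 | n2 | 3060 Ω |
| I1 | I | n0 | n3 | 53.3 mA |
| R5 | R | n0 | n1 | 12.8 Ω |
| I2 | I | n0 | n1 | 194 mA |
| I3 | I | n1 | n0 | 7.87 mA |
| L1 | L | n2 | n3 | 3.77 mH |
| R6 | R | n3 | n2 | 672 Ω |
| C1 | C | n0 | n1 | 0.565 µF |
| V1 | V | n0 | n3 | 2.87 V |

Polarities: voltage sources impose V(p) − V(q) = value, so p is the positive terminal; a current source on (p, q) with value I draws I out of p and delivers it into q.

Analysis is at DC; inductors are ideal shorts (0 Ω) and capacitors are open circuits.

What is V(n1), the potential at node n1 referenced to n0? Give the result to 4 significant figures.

MNA unknowns: 3 node voltages V₁..V_3 plus 2 source currents (L1, V1)
R1: Y=0.003759 on G[0,1]
R2: Y=0.0005525 on G[0,3]
R3: Y=0.005291 on G[2,1]
R4: Y=0.0003268 on G[0,2]
I1: z[0]−=0.0533, z[3]+=0.0533
R5: Y=0.07812 on G[0,1]
I2: z[0]−=0.194, z[1]+=0.194
I3: z[1]−=0.00787, z[0]+=0.00787
L1: row V2−V3=0, i_L1 at 2,3
R6: Y=0.001488 on G[3,2]
C1: Y=0.000 on G[0,1]
V1: row V0−V3=2.87, i_V1 at 0,3
solve → V1=1.961, V2=-2.870, V3=-2.870
aux → i_L1=0.02650, i_V1=-0.08138

1.961 V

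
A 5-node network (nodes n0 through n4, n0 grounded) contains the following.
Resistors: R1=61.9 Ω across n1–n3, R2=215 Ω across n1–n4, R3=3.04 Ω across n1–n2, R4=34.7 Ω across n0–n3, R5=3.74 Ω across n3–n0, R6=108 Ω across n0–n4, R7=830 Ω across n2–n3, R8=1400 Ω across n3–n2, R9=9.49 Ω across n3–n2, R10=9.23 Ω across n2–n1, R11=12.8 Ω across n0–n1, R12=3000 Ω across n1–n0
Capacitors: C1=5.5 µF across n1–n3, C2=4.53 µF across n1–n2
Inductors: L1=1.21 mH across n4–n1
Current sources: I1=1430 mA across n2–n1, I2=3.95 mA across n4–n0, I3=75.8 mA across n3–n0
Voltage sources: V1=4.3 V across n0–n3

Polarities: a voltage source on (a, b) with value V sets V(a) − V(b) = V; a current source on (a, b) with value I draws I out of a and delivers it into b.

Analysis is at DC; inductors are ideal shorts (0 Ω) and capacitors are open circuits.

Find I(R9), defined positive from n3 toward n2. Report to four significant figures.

-0.01494 A

Apply KCL at each of the 4 non-ground nodes and solve the resulting linear system.
Node n1: branches {R1, R2, R3, C1, L1, C2, I1, R10, R11, R12} → V_1 = -0.8533
Node n2: branches {R3, C2, R7, R8, I1, R9, R10} → V_2 = -4.158
Node n3: branches {R1, C1, R4, R5, R7, R8, R9, I3, V1} → V_3 = -4.300
Node n4: branches {R2, L1, R6, I2} → V_4 = -0.8533
Source currents: i(L1)=0.003951, i(V1)=-1.269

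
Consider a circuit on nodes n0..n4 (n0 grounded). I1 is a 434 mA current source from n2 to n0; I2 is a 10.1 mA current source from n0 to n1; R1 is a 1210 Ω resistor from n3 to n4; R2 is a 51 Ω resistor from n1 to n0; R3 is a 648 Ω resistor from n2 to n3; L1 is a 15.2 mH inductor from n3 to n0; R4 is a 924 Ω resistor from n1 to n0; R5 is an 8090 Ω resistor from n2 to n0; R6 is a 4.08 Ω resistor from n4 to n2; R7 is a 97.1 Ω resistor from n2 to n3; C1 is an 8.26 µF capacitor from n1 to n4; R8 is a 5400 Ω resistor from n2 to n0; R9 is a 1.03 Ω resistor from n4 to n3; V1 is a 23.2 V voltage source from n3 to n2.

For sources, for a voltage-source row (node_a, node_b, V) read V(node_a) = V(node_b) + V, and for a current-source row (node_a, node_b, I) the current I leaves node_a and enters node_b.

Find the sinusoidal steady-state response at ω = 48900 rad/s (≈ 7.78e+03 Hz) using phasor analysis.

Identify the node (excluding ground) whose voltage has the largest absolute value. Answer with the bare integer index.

Element admittances at ω=48900 rad/s:
  I1: injects 0.434 A into n0 (from n2)
  I2: injects 0.0101 A into n1 (from n0)
  Y(R1) = 0.0008264+0.000j S between n3,n4
  Y(R2) = 0.01961+0.000j S between n1,n0
  Y(R3) = 0.001543+0.000j S between n2,n3
  Y(L1) = 0.000-0.001345j S between n3,n0
  Y(R4) = 0.001082+0.000j S between n1,n0
  Y(R5) = 0.0001236+0.000j S between n2,n0
  Y(R6) = 0.2451+0.000j S between n4,n2
  Y(R7) = 0.01030+0.000j S between n2,n3
  Y(C1) = 0.000+0.4039j S between n1,n4
  Y(R8) = 0.0001852+0.000j S between n2,n0
  Y(R9) = 0.9709+0.000j S between n4,n3
  V1: constraint V(n3)−V(n2) = 23.2
Assemble and solve the 5×5 MNA system:
  V(n1)=-19.91-1.017j  V(n2)=-38.83+0.01071j  V(n3)=-15.63+0.01071j  V(n4)=-19.96+0.02800j
  i(V1)=-4.479-0.004234j

2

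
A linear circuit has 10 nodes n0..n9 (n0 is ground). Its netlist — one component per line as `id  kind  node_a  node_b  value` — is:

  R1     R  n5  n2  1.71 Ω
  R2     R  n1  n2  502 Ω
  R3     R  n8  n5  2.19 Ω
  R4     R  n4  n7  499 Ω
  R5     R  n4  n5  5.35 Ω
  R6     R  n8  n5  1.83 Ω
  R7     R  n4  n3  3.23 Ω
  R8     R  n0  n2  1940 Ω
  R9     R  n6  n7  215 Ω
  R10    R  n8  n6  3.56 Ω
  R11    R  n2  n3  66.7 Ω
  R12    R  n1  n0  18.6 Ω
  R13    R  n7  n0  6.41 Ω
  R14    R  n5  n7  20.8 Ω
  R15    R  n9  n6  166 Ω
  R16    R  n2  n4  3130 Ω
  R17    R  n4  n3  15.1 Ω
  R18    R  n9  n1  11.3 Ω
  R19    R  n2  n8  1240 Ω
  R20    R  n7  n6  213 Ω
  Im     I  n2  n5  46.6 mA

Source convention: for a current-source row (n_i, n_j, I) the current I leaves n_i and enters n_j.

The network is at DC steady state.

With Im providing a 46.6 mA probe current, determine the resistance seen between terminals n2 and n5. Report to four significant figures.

MNA unknowns: 9 node voltages V₁..V_9
R1: Y=0.5848 on G[5,2]
R2: Y=0.001992 on G[1,2]
R3: Y=0.4566 on G[8,5]
R4: Y=0.002004 on G[4,7]
R5: Y=0.1869 on G[4,5]
R6: Y=0.5464 on G[8,5]
R7: Y=0.3096 on G[4,3]
R8: Y=0.0005155 on G[0,2]
R9: Y=0.004651 on G[6,7]
R10: Y=0.2809 on G[8,6]
R11: Y=0.01499 on G[2,3]
R12: Y=0.05376 on G[1,0]
R13: Y=0.1560 on G[7,0]
R14: Y=0.04808 on G[5,7]
R15: Y=0.006024 on G[9,6]
R16: Y=0.0003195 on G[2,4]
R17: Y=0.06623 on G[4,3]
R18: Y=0.08850 on G[9,1]
R19: Y=0.0008065 on G[2,8]
R20: Y=0.004695 on G[7,6]
Im: z[2]−=0.0466, z[5]+=0.0466
solve → V1=-0.002079, V2=-0.07374, V3=-0.004669, V4=-0.001913, V5=0.003719, V6=0.003411, V7=0.0009602, V8=0.003603, V9=-0.001729

R_eq = 1.662 Ω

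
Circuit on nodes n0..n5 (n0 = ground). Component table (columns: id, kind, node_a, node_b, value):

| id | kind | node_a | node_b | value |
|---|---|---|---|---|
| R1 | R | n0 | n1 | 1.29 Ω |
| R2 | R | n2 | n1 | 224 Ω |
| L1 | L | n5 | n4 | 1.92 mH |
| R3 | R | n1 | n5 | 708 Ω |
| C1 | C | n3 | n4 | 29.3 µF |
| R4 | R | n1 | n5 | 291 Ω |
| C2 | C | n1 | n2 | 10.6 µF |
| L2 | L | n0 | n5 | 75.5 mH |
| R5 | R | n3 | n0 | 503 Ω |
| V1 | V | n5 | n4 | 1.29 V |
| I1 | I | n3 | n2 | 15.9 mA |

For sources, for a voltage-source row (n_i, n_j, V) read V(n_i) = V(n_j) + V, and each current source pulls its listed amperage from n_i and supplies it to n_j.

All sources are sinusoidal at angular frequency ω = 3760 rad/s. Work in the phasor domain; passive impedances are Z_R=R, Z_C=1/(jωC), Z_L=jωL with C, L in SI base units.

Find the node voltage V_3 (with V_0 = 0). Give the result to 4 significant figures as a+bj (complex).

Element admittances at ω=3760 rad/s:
  Y(R1) = 0.7752+0.000j S between n0,n1
  Y(R2) = 0.004464+0.000j S between n2,n1
  Y(L1) = 0.000-0.1385j S between n5,n4
  Y(R3) = 0.001412+0.000j S between n1,n5
  Y(C1) = 0.000+0.1102j S between n3,n4
  Y(R4) = 0.003436+0.000j S between n1,n5
  Y(C2) = 0.000+0.03986j S between n1,n2
  Y(L2) = 0.000-0.003523j S between n0,n5
  Y(R5) = 0.001988+0.000j S between n3,n0
  V1: constraint V(n5)−V(n4) = 1.29
  I1: injects 0.0159 A into n2 (from n3)
Assemble and solve the 6×6 MNA system:
  V(n1)=0.01090-0.005078j  V(n2)=0.05503-0.3991j  V(n3)=-2.803-0.7232j  V(n4)=-2.816-0.8169j  V(n5)=-1.526-0.8169j
  i(V1)=0.01033+0.1773j

-2.803-0.7232j V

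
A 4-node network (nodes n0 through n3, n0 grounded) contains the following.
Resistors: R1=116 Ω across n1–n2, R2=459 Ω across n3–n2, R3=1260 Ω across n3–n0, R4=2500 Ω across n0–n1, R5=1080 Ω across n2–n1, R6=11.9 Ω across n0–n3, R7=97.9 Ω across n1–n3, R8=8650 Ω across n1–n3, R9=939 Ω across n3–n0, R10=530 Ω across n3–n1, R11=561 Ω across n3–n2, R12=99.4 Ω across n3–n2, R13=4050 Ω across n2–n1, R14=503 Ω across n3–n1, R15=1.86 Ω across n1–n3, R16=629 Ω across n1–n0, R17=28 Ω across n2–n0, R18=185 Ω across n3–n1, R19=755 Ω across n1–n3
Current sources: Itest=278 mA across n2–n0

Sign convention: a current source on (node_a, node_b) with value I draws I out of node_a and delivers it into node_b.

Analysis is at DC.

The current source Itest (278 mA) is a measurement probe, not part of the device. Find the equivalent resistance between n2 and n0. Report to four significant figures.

R_eq = 18.40 Ω

MNA unknowns: 3 node voltages V₁..V_3
R1: Y=0.008621 on G[1,2]
R2: Y=0.002179 on G[3,2]
R3: Y=0.0007937 on G[3,0]
R4: Y=0.0004000 on G[0,1]
R5: Y=0.0009259 on G[2,1]
R6: Y=0.08403 on G[0,3]
R7: Y=0.01021 on G[1,3]
R8: Y=0.0001156 on G[1,3]
R9: Y=0.001065 on G[3,0]
R10: Y=0.001887 on G[3,1]
R11: Y=0.001783 on G[3,2]
R12: Y=0.01006 on G[3,2]
R13: Y=0.0002469 on G[2,1]
R14: Y=0.001988 on G[3,1]
R15: Y=0.5376 on G[1,3]
R16: Y=0.001590 on G[1,0]
R17: Y=0.03571 on G[2,0]
R18: Y=0.005405 on G[3,1]
R19: Y=0.001325 on G[1,3]
Itest: z[2]−=0.278, z[0]+=0.278
solve → V1=-1.149, V2=-5.114, V3=-1.083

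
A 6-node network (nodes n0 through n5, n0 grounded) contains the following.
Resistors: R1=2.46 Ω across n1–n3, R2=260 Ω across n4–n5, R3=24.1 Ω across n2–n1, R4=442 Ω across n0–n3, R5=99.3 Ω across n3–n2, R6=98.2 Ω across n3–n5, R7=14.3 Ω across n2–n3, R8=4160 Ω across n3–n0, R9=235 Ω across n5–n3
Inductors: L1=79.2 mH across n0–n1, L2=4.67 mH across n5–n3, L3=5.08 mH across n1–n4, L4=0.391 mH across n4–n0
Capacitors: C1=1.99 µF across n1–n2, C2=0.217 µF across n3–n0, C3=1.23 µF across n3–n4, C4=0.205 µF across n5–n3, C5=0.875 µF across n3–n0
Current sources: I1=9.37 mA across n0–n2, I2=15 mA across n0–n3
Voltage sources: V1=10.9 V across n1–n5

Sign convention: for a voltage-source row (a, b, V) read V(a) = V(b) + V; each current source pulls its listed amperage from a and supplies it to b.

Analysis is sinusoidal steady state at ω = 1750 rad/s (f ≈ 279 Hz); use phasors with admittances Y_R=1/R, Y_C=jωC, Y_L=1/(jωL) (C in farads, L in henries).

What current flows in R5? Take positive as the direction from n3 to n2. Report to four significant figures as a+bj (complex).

-0.004700+0.009098j A

MNA unknowns: 5 node voltages V₁..V_5 plus 1 source current (V1)
R1: Y=0.4065+0.000j on G[1,3]
L1: Y=0.000-0.007215j on G[0,1]
R2: Y=0.003846+0.000j on G[4,5]
L2: Y=0.000-0.1224j on G[5,3]
R3: Y=0.04149+0.000j on G[2,1]
R4: Y=0.002262+0.000j on G[0,3]
C1: Y=0.000+0.003482j on G[1,2]
R5: Y=0.01007+0.000j on G[3,2]
L3: Y=0.000-0.1125j on G[1,4]
C2: Y=0.000+0.0003797j on G[3,0]
R6: Y=0.01018+0.000j on G[3,5]
C3: Y=0.000+0.002153j on G[3,4]
L4: Y=0.000-1.461j on G[4,0]
I1: z[0]−=0.00937, z[2]+=0.00937
C4: Y=0.000+0.0003588j on G[5,3]
R7: Y=0.06993+0.000j on G[2,3]
I2: z[0]−=0.015, z[3]+=0.015
R8: Y=0.0002404+0.000j on G[3,0]
C5: Y=0.000+0.001531j on G[3,0]
R9: Y=0.004255+0.000j on G[5,3]
V1: row V1−V5=10.9, i_V1 at 1,5
solve → V1=0.06549+0.7041j, V2=-0.4586+2.490j, V3=-0.9253+3.393j, V4=0.004278+0.01922j, V5=-10.83+0.7041j
aux → i_V1=-0.5128+1.173j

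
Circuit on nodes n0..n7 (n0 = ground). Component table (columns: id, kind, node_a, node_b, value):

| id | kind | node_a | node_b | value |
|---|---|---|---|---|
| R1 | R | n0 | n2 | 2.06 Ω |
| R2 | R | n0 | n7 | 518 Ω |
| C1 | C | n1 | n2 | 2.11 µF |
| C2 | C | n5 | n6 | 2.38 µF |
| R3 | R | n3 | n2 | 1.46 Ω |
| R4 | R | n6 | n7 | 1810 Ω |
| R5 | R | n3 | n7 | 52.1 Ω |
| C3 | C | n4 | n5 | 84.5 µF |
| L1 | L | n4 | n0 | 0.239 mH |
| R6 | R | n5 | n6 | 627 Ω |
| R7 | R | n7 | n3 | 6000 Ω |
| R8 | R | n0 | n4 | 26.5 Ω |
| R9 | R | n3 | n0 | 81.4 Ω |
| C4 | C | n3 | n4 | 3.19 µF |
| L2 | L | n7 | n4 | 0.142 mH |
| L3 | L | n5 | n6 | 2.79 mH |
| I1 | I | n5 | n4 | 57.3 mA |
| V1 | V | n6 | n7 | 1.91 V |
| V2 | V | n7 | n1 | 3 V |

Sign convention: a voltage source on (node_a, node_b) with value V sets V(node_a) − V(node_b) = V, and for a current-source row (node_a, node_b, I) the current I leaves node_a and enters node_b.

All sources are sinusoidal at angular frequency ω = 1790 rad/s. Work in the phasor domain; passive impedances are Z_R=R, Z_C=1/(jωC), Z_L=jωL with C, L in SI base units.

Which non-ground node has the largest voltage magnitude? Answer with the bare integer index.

5

Apply KCL at each of the 7 non-ground nodes and solve the resulting linear system.
Node n1: branches {C1, V2} → V_1 = -2.625-0.09502j
Node n2: branches {R1, C1, R3} → V_2 = 0.01377-0.02303j
Node n3: branches {R3, R5, R7, R9, C4} → V_3 = 0.02313-0.02481j
Node n4: branches {C3, L1, R8, C4, L2, I1} → V_4 = -0.005044-0.003209j
Node n5: branches {C2, C3, R6, L3, I1} → V_5 = 9.965-1.961j
Node n6: branches {C2, R4, R6, L3, V1} → V_6 = 2.285-0.09502j
Node n7: branches {R2, R4, R5, R7, L2, V1, V2} → V_7 = 0.3754-0.09502j
Source currents: i(V1)=-0.3544-1.508j, i(V2)=0.0002719-0.009965j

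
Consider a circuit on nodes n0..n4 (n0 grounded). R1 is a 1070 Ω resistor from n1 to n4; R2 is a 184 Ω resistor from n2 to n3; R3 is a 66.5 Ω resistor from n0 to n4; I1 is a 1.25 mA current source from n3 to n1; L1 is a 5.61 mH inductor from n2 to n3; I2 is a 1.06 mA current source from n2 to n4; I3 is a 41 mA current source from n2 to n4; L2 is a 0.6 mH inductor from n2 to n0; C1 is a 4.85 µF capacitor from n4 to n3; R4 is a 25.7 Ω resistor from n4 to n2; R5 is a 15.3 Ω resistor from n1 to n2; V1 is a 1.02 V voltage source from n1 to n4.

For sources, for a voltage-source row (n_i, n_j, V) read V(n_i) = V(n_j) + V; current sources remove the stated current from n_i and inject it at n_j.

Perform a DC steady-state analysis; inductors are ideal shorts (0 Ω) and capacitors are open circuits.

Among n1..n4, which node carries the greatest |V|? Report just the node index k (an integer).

MNA unknowns: 4 node voltages V₁..V_4 plus 3 source currents (L1, L2, V1)
R1: Y=0.0009346 on G[1,4]
R2: Y=0.005435 on G[2,3]
R3: Y=0.01504 on G[0,4]
I1: z[3]−=0.00125, z[1]+=0.00125
L1: row V2−V3=0, i_L1 at 2,3
I2: z[2]−=0.00106, z[4]+=0.00106
I3: z[2]−=0.041, z[4]+=0.041
L2: row V2−V0=0, i_L2 at 2,0
C1: Y=0.000 on G[4,3]
R4: Y=0.03891 on G[4,2]
R5: Y=0.06536 on G[1,2]
V1: row V1−V4=1.02, i_V1 at 1,4
solve → V1=0.8242, V2=0.000, V3=0.000, V4=-0.1958
aux → i_L1=0.001250, i_L2=0.002944, i_V1=-0.05357

1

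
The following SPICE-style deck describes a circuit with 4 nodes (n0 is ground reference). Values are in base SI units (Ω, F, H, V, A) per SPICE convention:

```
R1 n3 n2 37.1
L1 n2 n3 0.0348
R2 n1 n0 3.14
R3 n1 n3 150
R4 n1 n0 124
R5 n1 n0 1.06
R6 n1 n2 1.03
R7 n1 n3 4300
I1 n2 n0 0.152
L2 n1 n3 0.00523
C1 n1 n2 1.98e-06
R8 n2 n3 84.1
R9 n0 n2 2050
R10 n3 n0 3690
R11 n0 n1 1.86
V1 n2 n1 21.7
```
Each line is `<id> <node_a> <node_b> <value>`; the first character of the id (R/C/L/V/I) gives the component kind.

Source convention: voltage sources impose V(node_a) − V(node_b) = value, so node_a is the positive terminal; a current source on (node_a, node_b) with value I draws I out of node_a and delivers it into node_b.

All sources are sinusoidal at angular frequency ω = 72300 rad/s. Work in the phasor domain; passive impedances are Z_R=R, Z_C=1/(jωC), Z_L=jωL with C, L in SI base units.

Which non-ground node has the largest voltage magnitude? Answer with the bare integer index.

Element admittances at ω=72300 rad/s:
  Y(R1) = 0.02695+0.000j S between n3,n2
  Y(L1) = 0.000-0.0003974j S between n2,n3
  Y(R2) = 0.3185+0.000j S between n1,n0
  Y(R3) = 0.006667+0.000j S between n1,n3
  Y(R4) = 0.008065+0.000j S between n1,n0
  Y(R5) = 0.9434+0.000j S between n1,n0
  Y(R6) = 0.9709+0.000j S between n1,n2
  Y(R7) = 0.0002326+0.000j S between n1,n3
  I1: injects 0.152 A into n0 (from n2)
  Y(L2) = 0.000-0.002645j S between n1,n3
  Y(C1) = 0.000+0.1432j S between n1,n2
  Y(R8) = 0.01189+0.000j S between n2,n3
  Y(R9) = 0.0004878+0.000j S between n0,n2
  Y(R10) = 0.0002710+0.000j S between n3,n0
  Y(R11) = 0.5376+0.000j S between n0,n1
  V1: constraint V(n2)−V(n1) = 21.7
Assemble and solve the 4×4 MNA system:
  V(n1)=-0.09264-0.0001527j  V(n2)=21.61-0.0001527j  V(n3)=18.16+1.019j
  i(V1)=-21.36-3.065j

2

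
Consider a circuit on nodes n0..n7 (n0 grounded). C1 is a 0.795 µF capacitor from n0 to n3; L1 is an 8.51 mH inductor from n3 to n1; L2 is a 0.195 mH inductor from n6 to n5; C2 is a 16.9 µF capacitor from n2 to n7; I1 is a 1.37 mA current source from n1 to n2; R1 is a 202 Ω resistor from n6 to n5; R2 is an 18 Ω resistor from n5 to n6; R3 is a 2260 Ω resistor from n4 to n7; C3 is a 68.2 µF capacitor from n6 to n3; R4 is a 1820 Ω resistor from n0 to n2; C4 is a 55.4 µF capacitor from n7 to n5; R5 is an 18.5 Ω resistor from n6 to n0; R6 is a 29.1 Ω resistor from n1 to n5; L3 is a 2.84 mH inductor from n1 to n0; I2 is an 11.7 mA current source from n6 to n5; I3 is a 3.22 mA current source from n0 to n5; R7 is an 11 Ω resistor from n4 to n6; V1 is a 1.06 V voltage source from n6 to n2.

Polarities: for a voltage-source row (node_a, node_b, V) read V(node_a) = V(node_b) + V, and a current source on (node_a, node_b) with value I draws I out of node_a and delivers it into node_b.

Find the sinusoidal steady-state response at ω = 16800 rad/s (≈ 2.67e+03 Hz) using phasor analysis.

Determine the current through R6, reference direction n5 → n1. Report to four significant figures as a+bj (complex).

Apply KCL at each of the 7 non-ground nodes and solve the resulting linear system.
Node n1: branches {L1, I1, R6, L3} → V_1 = 1.229+0.4547j
Node n2: branches {C2, I1, R4, V1} → V_2 = -1.051+0.4712j
Node n3: branches {C1, L1, C3} → V_3 = 0.001534+0.4658j
Node n4: branches {R3, R7} → V_4 = 0.01354+0.4674j
Node n5: branches {L2, R1, R2, C4, R6, I2, I3} → V_5 = 1.544-0.5444j
Node n6: branches {L2, R1, R2, C3, R5, I2, R7, V1} → V_6 = 0.009042+0.4712j
Node n7: branches {C2, R3, C4} → V_7 = 0.9373-0.3066j
Source currents: i(V1)=-0.2228-0.5643j

0.01082-0.03433j A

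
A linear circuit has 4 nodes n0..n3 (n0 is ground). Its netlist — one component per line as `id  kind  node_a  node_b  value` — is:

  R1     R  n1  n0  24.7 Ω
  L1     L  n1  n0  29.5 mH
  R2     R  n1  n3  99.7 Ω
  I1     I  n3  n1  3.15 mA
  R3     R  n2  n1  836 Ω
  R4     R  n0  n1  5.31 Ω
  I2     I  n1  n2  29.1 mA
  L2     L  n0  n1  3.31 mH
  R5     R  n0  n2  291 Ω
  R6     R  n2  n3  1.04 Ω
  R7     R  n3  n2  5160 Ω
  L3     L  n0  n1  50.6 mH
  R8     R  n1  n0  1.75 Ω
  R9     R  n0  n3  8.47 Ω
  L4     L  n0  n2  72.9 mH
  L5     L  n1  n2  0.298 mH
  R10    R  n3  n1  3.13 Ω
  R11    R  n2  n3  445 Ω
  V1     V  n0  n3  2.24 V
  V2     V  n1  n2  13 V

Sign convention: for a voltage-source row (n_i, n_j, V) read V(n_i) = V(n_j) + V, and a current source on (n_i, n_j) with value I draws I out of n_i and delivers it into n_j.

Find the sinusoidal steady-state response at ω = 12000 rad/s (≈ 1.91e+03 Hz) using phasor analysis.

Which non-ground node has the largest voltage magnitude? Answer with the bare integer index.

2

MNA unknowns: 3 node voltages V₁..V_3 plus 2 source currents (V1, V2)
R1: Y=0.04049+0.000j on G[1,0]
L1: Y=0.000-0.002825j on G[1,0]
R2: Y=0.01003+0.000j on G[1,3]
I1: z[3]−=0.00315, z[1]+=0.00315
R3: Y=0.001196+0.000j on G[2,1]
R4: Y=0.1883+0.000j on G[0,1]
I2: z[1]−=0.0291, z[2]+=0.0291
L2: Y=0.000-0.02518j on G[0,1]
R5: Y=0.003436+0.000j on G[0,2]
R6: Y=0.9615+0.000j on G[2,3]
R7: Y=0.0001938+0.000j on G[3,2]
L3: Y=0.000-0.001647j on G[0,1]
R8: Y=0.5714+0.000j on G[1,0]
R9: Y=0.1181+0.000j on G[0,3]
L4: Y=0.000-0.001143j on G[0,2]
L5: Y=0.000-0.2796j on G[1,2]
R10: Y=0.3195+0.000j on G[3,1]
R11: Y=0.002247+0.000j on G[2,3]
V1: row V0−V3=2.24, i_V1 at 0,3
V2: row V1−V2=13, i_V2 at 1,2
solve → V1=4.616+0.06068j, V2=-8.384+0.06068j, V3=-2.240+0.000j
aux → i_V1=3.402-0.07850j, i_V2=-5.996+3.704j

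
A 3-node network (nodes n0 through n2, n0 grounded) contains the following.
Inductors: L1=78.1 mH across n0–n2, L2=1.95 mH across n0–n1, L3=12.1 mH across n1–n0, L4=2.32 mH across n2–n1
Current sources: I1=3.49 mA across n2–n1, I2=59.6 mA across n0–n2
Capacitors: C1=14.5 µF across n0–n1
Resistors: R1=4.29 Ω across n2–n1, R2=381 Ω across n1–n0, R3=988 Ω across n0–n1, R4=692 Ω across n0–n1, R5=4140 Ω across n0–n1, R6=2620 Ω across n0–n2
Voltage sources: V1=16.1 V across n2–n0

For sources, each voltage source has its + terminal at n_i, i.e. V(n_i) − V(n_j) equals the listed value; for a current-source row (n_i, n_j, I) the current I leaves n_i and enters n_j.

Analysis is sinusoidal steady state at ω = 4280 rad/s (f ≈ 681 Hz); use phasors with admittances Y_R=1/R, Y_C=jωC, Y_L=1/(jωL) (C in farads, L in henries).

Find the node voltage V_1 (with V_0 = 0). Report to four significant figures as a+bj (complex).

13.38+3.179j V

MNA unknowns: 2 node voltages V₁..V_2 plus 1 source current (V1)
L1: Y=0.000-0.002992j on G[0,2]
I1: z[2]−=0.00349, z[1]+=0.00349
C1: Y=0.000+0.06206j on G[0,1]
L2: Y=0.000-0.1198j on G[0,1]
L3: Y=0.000-0.01931j on G[1,0]
L4: Y=0.000-0.1007j on G[2,1]
I2: z[0]−=0.0596, z[2]+=0.0596
R1: Y=0.2331+0.000j on G[2,1]
R2: Y=0.002625+0.000j on G[1,0]
R3: Y=0.001012+0.000j on G[0,1]
R4: Y=0.001445+0.000j on G[0,1]
R5: Y=0.0002415+0.000j on G[0,1]
R6: Y=0.0003817+0.000j on G[0,2]
V1: row V2−V0=16.1, i_V1 at 2,0
solve → V1=13.38+3.179j, V2=16.10+0.000j
aux → i_V1=-0.2628+1.063j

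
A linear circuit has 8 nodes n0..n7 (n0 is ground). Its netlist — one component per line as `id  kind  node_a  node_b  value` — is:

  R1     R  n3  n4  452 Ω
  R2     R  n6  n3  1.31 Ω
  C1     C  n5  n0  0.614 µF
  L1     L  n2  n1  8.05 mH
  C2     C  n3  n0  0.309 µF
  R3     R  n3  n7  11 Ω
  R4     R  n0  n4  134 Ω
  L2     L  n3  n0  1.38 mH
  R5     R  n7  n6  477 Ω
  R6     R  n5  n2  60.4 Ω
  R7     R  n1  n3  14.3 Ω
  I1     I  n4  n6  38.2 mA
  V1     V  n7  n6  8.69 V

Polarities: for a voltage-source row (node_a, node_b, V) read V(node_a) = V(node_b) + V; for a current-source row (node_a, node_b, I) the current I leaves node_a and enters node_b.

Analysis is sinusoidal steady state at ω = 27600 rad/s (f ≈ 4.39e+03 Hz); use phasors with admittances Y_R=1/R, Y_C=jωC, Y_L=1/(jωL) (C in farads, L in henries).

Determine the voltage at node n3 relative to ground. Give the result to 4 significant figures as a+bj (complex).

0.2214+1.254j V

Element admittances at ω=27600 rad/s:
  Y(R1) = 0.002212+0.000j S between n3,n4
  Y(R2) = 0.7634+0.000j S between n6,n3
  Y(C1) = 0.000+0.01695j S between n5,n0
  Y(L1) = 0.000-0.004501j S between n2,n1
  Y(C2) = 0.000+0.008528j S between n3,n0
  Y(R3) = 0.09091+0.000j S between n3,n7
  Y(R4) = 0.007463+0.000j S between n0,n4
  Y(L2) = 0.000-0.02625j S between n3,n0
  Y(R5) = 0.002096+0.000j S between n7,n6
  Y(R6) = 0.01656+0.000j S between n5,n2
  Y(R7) = 0.06993+0.000j S between n1,n3
  I1: injects 0.0382 A into n6 (from n4)
  V1: constraint V(n7)−V(n6) = 8.69
Assemble and solve the 8×8 MNA system:
  V(n1)=0.1233+1.228j  V(n2)=0.5200-0.2972j  V(n3)=0.2214+1.254j  V(n4)=-3.898+0.2867j  V(n5)=0.1054-0.4051j  V(n6)=-0.6586+1.254j  V(n7)=8.031+1.254j
  i(V1)=-0.7282+0.000j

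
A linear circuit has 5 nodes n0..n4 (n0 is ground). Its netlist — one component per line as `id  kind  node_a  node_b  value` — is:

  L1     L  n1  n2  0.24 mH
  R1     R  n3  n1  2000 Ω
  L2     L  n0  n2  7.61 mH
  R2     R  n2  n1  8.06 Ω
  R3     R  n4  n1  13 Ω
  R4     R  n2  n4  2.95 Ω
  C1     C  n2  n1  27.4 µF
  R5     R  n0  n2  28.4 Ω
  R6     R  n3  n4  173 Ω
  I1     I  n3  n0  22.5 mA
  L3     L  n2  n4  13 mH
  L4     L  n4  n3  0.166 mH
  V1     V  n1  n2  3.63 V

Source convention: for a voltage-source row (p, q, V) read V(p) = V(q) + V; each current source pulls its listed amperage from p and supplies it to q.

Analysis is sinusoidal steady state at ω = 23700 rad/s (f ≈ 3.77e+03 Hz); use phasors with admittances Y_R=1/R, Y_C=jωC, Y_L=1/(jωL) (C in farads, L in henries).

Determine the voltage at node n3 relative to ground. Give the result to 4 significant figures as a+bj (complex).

-0.004707-0.1758j V

Element admittances at ω=23700 rad/s:
  Y(L1) = 0.000-0.1758j S between n1,n2
  Y(R1) = 0.0005000+0.000j S between n3,n1
  Y(L2) = 0.000-0.005545j S between n0,n2
  Y(R2) = 0.1241+0.000j S between n2,n1
  Y(R3) = 0.07692+0.000j S between n4,n1
  Y(R4) = 0.3390+0.000j S between n2,n4
  Y(C1) = 0.000+0.6494j S between n2,n1
  Y(R5) = 0.03521+0.000j S between n0,n2
  Y(R6) = 0.005780+0.000j S between n3,n4
  I1: injects 0.0225 A into n0 (from n3)
  Y(L3) = 0.000-0.003246j S between n2,n4
  Y(L4) = 0.000-0.2542j S between n4,n3
  V1: constraint V(n1)−V(n2) = 3.63
Assemble and solve the 5×5 MNA system:
  V(n1)=3.006-0.09819j  V(n2)=-0.6235-0.09819j  V(n3)=-0.004707-0.1758j  V(n4)=-0.002677-0.09325j
  i(V1)=-0.6833-1.719j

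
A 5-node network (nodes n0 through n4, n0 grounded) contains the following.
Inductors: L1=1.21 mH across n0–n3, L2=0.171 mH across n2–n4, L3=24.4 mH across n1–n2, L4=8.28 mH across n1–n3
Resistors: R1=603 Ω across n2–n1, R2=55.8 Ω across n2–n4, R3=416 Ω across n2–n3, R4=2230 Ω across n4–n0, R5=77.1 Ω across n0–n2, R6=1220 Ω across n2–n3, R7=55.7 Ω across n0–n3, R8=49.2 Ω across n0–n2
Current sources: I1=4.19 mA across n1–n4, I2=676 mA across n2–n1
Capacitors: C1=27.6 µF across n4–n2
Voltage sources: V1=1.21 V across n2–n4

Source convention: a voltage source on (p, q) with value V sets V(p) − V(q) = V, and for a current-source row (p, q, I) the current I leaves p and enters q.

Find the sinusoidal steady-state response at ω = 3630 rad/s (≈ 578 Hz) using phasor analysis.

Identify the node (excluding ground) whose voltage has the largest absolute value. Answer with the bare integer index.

1

Apply KCL at each of the 4 non-ground nodes and solve the resulting linear system.
Node n1: branches {R1, I1, I2, L3, L4} → V_1 = -2.591+15.58j
Node n2: branches {R1, L2, R2, R3, R5, I2, R6, L3, R8, C1, V1} → V_2 = -12.36-2.031j
Node n3: branches {L1, R3, R6, R7, L4} → V_3 = -0.1555+1.846j
Node n4: branches {L2, R2, I1, R4, C1, V1} → V_4 = -13.57-2.031j
Source currents: i(V1)=-0.03196+1.827j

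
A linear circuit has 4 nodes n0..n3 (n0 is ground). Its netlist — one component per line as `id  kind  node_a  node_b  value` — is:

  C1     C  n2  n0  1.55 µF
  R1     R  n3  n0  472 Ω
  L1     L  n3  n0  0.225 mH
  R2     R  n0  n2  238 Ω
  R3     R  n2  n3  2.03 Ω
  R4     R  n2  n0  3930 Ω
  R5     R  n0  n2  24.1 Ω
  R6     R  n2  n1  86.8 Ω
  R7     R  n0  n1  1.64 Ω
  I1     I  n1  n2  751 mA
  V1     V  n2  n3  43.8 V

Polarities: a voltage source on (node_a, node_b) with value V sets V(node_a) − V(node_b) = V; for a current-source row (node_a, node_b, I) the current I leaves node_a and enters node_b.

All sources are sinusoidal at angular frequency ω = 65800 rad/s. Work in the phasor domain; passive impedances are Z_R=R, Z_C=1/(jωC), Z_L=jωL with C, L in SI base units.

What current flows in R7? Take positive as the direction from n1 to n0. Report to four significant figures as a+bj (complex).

MNA unknowns: 3 node voltages V₁..V_3 plus 1 source current (V1)
C1: Y=0.000+0.1020j on G[2,0]
R1: Y=0.002119+0.000j on G[3,0]
L1: Y=0.000-0.06754j on G[3,0]
R2: Y=0.004202+0.000j on G[0,2]
R3: Y=0.4926+0.000j on G[2,3]
R4: Y=0.0002545+0.000j on G[2,0]
R5: Y=0.04149+0.000j on G[0,2]
R6: Y=0.01152+0.000j on G[2,1]
R7: Y=0.6098+0.000j on G[0,1]
I1: z[1]−=0.751, z[2]+=0.751
V1: row V2−V3=43.8, i_V1 at 2,3
solve → V1=-1.416-0.8038j, V2=-11.17-43.35j, V3=-54.97-43.35j
aux → i_V1=-24.62+3.621j

-0.8634-0.4901j A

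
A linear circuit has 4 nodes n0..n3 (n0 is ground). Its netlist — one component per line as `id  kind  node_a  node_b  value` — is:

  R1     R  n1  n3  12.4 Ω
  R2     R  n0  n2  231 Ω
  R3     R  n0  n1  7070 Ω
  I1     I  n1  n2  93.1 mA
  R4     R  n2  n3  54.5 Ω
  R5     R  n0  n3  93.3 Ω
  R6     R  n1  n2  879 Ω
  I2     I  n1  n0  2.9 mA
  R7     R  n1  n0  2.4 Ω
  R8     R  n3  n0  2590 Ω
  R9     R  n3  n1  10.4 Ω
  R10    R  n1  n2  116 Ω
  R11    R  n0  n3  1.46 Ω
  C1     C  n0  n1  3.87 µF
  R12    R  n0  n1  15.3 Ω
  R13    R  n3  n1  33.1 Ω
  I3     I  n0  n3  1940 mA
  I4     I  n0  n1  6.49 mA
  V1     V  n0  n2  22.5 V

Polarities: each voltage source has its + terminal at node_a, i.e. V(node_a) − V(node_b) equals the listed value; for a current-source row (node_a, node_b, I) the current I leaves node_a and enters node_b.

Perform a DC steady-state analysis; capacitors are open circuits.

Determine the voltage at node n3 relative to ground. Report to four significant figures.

1.669 V

Element admittances at DC:
  Y(R1) = 0.08065 S between n1,n3
  Y(R2) = 0.004329 S between n0,n2
  Y(R3) = 0.0001414 S between n0,n1
  I1: injects 0.0931 A into n2 (from n1)
  Y(R4) = 0.01835 S between n2,n3
  Y(R5) = 0.01072 S between n0,n3
  Y(R6) = 0.001138 S between n1,n2
  I2: injects 0.0029 A into n0 (from n1)
  Y(R7) = 0.4167 S between n1,n0
  Y(R8) = 0.0003861 S between n3,n0
  Y(R9) = 0.09615 S between n3,n1
  Y(R10) = 0.008621 S between n1,n2
  Y(R11) = 0.6849 S between n0,n3
  Y(C1) = 0.000 S between n0,n1
  Y(R12) = 0.06536 S between n0,n1
  Y(R13) = 0.03021 S between n3,n1
  I3: injects 1.94 A into n3 (from n0)
  I4: injects 0.00649 A into n1 (from n0)
  V1: constraint V(n0)−V(n2) = 22.5
Assemble and solve the 4×4 MNA system:
  V(n1)=0.05217  V(n2)=-22.50  V(n3)=1.669
  i(V1)=-0.8540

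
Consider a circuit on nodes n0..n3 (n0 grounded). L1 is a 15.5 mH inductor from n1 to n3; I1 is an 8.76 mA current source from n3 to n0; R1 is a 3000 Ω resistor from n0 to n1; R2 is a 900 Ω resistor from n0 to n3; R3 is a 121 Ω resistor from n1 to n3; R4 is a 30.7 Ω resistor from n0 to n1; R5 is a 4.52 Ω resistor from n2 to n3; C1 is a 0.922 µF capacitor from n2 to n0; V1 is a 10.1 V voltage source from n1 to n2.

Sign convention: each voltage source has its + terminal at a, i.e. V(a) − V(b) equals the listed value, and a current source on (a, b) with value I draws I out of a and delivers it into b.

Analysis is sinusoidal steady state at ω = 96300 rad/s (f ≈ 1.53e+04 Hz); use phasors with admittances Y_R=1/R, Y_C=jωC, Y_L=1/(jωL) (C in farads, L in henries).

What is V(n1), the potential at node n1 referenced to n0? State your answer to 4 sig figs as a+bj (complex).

MNA unknowns: 3 node voltages V₁..V_3 plus 1 source current (V1)
L1: Y=0.000-0.0006699j on G[1,3]
I1: z[3]−=0.00876, z[0]+=0.00876
R1: Y=0.0003333+0.000j on G[0,1]
R2: Y=0.001111+0.000j on G[0,3]
R3: Y=0.008264+0.000j on G[1,3]
R4: Y=0.03257+0.000j on G[0,1]
R5: Y=0.2212+0.000j on G[2,3]
C1: Y=0.000+0.08879j on G[2,0]
V1: row V1−V2=10.1, i_V1 at 1,2
solve → V1=8.816+3.354j, V2=-1.284+3.354j, V3=-0.9542+3.309j
aux → i_V1=-0.3709-0.1042j

8.816+3.354j V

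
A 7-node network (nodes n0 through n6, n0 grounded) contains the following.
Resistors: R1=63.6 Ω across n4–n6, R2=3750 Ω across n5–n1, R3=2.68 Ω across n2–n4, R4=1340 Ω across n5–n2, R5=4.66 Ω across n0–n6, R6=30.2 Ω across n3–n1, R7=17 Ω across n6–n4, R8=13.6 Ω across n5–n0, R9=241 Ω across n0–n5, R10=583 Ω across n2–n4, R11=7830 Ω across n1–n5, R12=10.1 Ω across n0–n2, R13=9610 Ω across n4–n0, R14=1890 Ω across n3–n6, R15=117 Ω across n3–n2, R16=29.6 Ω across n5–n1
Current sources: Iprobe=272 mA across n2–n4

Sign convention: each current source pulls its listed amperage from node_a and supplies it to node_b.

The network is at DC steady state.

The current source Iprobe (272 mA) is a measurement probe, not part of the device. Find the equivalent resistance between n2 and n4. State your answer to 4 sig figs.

Apply KCL at each of the 6 non-ground nodes and solve the resulting linear system.
Node n1: branches {R2, R6, R11, R16} → V_1 = -0.04976
Node n2: branches {R3, R4, R10, R12, R15, Iprobe} → V_2 = -0.2286
Node n3: branches {R6, R14, R15} → V_3 = -0.08397
Node n4: branches {R1, R3, R7, R10, R13, Iprobe} → V_4 = 0.4330
Node n5: branches {R2, R4, R8, R9, R11, R16} → V_5 = -0.01662
Node n6: branches {R1, R5, R7, R14} → V_6 = 0.1113

R_eq = 2.432 Ω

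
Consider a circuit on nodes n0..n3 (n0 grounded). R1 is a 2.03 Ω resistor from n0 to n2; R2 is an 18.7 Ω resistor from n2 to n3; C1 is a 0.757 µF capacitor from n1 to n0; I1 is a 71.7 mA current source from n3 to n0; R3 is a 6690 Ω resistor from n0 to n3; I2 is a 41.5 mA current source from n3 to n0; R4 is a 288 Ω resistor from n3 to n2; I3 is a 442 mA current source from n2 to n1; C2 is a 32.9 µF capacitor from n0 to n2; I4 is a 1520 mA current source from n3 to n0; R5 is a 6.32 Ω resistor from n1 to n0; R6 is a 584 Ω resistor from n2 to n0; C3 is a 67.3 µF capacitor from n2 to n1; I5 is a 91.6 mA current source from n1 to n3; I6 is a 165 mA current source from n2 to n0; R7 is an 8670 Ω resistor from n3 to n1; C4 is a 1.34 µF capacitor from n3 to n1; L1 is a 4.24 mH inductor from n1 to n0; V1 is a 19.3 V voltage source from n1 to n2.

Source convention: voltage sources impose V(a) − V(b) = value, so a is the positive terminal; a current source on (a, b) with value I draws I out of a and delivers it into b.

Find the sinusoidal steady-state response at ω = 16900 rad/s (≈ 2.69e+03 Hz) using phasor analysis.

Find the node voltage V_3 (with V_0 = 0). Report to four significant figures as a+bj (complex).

MNA unknowns: 3 node voltages V₁..V_3 plus 1 source current (V1)
R1: Y=0.4926+0.000j on G[0,2]
R2: Y=0.05348+0.000j on G[2,3]
C1: Y=0.000+0.01279j on G[1,0]
I1: z[3]−=0.0717, z[0]+=0.0717
R3: Y=0.0001495+0.000j on G[0,3]
I2: z[3]−=0.0415, z[0]+=0.0415
R4: Y=0.003472+0.000j on G[3,2]
I3: z[2]−=0.442, z[1]+=0.442
C2: Y=0.000+0.5560j on G[0,2]
I4: z[3]−=1.52, z[0]+=1.52
R5: Y=0.1582+0.000j on G[1,0]
R6: Y=0.001712+0.000j on G[2,0]
C3: Y=0.000+1.137j on G[2,1]
I5: z[1]−=0.0916, z[3]+=0.0916
I6: z[2]−=0.165, z[0]+=0.165
R7: Y=0.0001153+0.000j on G[3,1]
C4: Y=0.000+0.02265j on G[3,1]
L1: Y=0.000-0.01396j on G[1,0]
V1: row V1−V2=19.3, i_V1 at 1,2
solve → V1=15.00+3.684j, V2=-4.297+3.684j, V3=-24.94+19.48j
aux → i_V1=-2.390-23.42j

-24.94+19.48j V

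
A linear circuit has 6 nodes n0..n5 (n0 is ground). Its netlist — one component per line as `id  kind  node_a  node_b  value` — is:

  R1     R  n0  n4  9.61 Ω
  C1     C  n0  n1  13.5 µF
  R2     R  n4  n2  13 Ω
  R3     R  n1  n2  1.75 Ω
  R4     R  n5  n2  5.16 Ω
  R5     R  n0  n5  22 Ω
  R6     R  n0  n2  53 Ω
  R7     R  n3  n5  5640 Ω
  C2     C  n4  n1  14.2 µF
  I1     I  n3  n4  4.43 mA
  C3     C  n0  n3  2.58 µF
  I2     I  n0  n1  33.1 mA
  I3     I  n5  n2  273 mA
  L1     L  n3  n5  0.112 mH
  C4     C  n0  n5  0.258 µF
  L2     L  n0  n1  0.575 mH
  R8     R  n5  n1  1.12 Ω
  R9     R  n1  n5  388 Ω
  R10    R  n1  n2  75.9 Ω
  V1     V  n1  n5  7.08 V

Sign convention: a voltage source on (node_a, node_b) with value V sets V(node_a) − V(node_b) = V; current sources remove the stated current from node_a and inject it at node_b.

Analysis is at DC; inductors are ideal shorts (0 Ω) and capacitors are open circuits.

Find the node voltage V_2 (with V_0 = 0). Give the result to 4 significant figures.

Apply KCL at each of the 5 non-ground nodes and solve the resulting linear system.
Node n1: branches {C1, R3, C2, I2, L2, R8, R9, R10, V1} → V_1 = 0.000
Node n2: branches {R2, R3, R4, R6, I3, R10} → V_2 = -1.304
Node n3: branches {R7, I1, C3, L1} → V_3 = -7.080
Node n4: branches {R1, R2, C2, I1} → V_4 = -0.5297
Node n5: branches {R4, R5, R7, I3, L1, C4, R8, R9, V1} → V_5 = -7.080
Source currents: i(L1)=-0.004430, i(L2)=-0.4346, i(V1)=-7.503

-1.304 V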